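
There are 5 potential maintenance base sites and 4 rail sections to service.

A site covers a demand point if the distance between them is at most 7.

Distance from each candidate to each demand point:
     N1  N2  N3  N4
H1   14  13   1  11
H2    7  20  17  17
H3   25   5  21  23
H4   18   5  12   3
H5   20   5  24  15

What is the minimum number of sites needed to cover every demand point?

Coverage sets (demand points within 7 of each site):
  H1: {N3}
  H2: {N1}
  H3: {N2}
  H4: {N2, N4}
  H5: {N2}
No 2 sites suffice: every size-2 union leaves at least one demand point uncovered.
But {H1, H2, H4} covers everything, so the minimum is 3.

3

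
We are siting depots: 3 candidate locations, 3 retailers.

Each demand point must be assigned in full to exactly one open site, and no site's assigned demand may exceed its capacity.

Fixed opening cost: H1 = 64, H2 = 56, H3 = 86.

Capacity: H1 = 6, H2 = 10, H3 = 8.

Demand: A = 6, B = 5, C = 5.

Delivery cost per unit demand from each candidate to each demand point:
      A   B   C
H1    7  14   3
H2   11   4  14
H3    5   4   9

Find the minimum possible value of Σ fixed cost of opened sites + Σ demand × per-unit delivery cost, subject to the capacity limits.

Open {H1, H2}; cheapest assignment that respects the capacities:
  H1 (cap 6, load 6): A — cost 6×7 = 42
  H2 (cap 10, load 10): B, C — cost 5×4 + 5×14 = 90
  Shipping 132, fixed 120 → total 252.
  Any other capacity-feasible assignment to {H1, H2} ships for at least 132.
Compare {H2, H3}: its best feasible assignment gives total 262.
Compare {H1, H2, H3}: its best feasible assignment gives total 271.
Every other set of open sites that can feasibly serve all demand totals ≥ 262 even under its best assignment. Minimum: 252.

252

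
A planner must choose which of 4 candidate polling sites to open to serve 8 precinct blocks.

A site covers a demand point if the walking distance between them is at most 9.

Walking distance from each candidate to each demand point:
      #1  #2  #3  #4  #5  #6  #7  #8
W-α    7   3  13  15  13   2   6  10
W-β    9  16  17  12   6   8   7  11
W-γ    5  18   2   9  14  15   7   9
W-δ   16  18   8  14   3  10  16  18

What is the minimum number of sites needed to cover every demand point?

Coverage sets (demand points within 9 of each site):
  W-α: {#1, #2, #6, #7}
  W-β: {#1, #5, #6, #7}
  W-γ: {#1, #3, #4, #7, #8}
  W-δ: {#3, #5}
No 2 sites suffice: every size-2 union leaves at least one demand point uncovered.
But {W-α, W-β, W-γ} covers everything, so the minimum is 3.

3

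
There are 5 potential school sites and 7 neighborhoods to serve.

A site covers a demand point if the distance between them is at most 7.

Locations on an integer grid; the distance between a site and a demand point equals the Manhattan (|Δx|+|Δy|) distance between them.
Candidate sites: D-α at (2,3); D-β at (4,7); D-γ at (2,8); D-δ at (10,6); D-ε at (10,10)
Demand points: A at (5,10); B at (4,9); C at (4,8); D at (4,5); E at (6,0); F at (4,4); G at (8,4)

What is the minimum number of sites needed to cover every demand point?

2

Coverage sets (demand points within 7 of each site):
  D-α: {C, D, E, F, G}
  D-β: {A, B, C, D, F, G}
  D-γ: {A, B, C, D, F}
  D-δ: {D, G}
  D-ε: {A, B}
No single site covers all 7 demand points.
But {D-α, D-β} covers everything, so the minimum is 2.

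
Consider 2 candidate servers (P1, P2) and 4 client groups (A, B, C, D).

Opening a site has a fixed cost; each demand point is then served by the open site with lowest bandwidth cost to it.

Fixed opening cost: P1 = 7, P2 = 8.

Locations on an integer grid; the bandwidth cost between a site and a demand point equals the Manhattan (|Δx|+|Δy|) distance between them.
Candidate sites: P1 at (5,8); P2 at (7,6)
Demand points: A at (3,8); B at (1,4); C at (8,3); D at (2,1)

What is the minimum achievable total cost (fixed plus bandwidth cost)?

35

Open {P1}: assign each demand point to its cheapest open site.
  A→P1 2, B→P1 8, C→P1 8, D→P1 10
  bandwidth cost 28, fixed 7 → total 35.
Compare {P2}: bandwidth cost 28 + fixed 8 = 36.
Compare {P1, P2}: bandwidth cost 24 + fixed 15 = 39.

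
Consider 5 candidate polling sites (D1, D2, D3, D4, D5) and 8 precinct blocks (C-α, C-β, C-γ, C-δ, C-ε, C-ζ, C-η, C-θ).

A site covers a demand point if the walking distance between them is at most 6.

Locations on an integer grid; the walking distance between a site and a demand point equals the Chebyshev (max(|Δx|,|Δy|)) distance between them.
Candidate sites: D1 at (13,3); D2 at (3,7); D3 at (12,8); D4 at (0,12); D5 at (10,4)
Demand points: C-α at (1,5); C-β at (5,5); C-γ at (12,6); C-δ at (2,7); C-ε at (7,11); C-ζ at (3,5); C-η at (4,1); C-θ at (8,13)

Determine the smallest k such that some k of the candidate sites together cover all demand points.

2

Coverage sets (demand points within 6 of each site):
  D1: {C-γ}
  D2: {C-α, C-β, C-δ, C-ε, C-ζ, C-η, C-θ}
  D3: {C-γ, C-ε, C-θ}
  D4: {C-δ}
  D5: {C-β, C-γ, C-η}
No single site covers all 8 demand points.
But {D1, D2} covers everything, so the minimum is 2.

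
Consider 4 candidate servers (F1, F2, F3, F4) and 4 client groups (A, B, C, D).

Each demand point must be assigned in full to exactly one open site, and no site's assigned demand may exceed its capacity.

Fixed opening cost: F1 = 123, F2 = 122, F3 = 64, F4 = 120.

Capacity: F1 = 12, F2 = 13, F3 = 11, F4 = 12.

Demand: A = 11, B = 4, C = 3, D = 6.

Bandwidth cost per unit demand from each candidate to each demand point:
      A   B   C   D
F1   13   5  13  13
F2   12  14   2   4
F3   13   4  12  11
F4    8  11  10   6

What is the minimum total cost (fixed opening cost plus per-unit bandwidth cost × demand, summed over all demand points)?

415

Open {F2, F3}; cheapest assignment that respects the capacities:
  F2 (cap 13, load 13): B, C, D — cost 4×14 + 3×2 + 6×4 = 86
  F3 (cap 11, load 11): A — cost 11×13 = 143
  Shipping 229, fixed 186 → total 415.
  Any other capacity-feasible assignment to {F2, F3} ships for at least 229.
Compare {F2, F4}: its best feasible assignment gives total 416.
Compare {F2, F3, F4}: its best feasible assignment gives total 440.
Every other set of open sites that can feasibly serve all demand totals ≥ 416 even under its best assignment. Minimum: 415.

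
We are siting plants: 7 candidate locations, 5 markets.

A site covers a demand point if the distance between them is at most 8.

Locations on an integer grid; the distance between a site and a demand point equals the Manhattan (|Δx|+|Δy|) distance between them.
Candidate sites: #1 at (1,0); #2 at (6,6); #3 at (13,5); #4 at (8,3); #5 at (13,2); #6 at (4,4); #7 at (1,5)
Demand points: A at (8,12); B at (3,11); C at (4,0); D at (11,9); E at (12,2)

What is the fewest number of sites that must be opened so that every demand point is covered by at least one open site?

2

Coverage sets (demand points within 8 of each site):
  #1: {C}
  #2: {A, B, C, D}
  #3: {D, E}
  #4: {C, E}
  #5: {E}
  #6: {B, C}
  #7: {B, C}
No single site covers all 5 demand points.
But {#2, #3} covers everything, so the minimum is 2.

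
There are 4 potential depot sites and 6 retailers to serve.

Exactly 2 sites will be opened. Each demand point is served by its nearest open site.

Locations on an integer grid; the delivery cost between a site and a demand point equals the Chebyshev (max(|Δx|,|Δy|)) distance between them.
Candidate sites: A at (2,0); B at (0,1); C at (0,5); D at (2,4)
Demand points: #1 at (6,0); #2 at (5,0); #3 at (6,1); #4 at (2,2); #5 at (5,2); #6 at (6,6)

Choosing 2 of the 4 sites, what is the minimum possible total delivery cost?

Open {A, D}.
  #1→A 4, #2→A 3, #3→A 4, #4→A 2, #5→A 3, #6→D 4  ⇒ total 20.
Compare {B, D}: total 21.
Compare {C, D}: total 21.
No size-2 selection does better; minimum is 20.

20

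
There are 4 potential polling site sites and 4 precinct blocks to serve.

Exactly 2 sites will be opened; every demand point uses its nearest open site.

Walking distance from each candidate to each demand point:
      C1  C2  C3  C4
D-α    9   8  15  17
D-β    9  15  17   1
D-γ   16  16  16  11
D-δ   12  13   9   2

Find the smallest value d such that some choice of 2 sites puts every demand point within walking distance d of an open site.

9

Open {D-α, D-δ}.
  Farthest demand point is C1 at walking distance 9 (to D-α); all others are ≤ 9.
With {D-β, D-δ} the worst case is 13.
With {D-γ, D-δ} the worst case is 13.
No size-2 selection achieves below 9.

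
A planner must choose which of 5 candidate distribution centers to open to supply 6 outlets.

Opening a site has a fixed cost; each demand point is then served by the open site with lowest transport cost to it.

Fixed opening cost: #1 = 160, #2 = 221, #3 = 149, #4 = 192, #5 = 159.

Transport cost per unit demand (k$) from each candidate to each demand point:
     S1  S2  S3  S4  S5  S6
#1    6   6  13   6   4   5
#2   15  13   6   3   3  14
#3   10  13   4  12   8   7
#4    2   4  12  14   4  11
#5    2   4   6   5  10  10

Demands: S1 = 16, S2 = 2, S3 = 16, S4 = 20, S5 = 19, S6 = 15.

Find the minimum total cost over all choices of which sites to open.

Open {#1, #5}: assign each demand point to its cheapest open site.
  S1→#5 16×2=32, S2→#5 2×4=8, S3→#5 16×6=96, S4→#5 20×5=100, S5→#1 19×4=76, S6→#1 15×5=75
  transport cost 387, fixed 319 → total 706.
Compare {#5}: transport cost 576 + fixed 159 = 735.
Compare {#1}: transport cost 587 + fixed 160 = 747.
Compare {#1, #3}: transport cost 443 + fixed 309 = 752.
All other subsets cost ≥ 735. Minimum total cost: 706.

706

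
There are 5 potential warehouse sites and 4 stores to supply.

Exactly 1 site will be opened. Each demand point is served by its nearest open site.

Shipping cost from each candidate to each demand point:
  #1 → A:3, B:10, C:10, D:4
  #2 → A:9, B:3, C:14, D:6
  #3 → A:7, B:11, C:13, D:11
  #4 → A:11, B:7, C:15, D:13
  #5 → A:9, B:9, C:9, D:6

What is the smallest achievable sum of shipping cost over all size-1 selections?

27

Open {#1}.
  A→#1 3, B→#1 10, C→#1 10, D→#1 4  ⇒ total 27.
Compare {#2}: total 32.
Compare {#5}: total 33.
No size-1 selection does better; minimum is 27.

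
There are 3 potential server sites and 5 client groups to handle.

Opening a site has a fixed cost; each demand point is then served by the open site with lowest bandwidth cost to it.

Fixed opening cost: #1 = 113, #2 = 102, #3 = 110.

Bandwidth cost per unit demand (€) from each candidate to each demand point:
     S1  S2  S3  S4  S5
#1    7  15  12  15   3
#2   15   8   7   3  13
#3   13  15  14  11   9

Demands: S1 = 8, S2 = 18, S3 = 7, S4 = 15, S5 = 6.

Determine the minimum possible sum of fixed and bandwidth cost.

Open {#1, #2}: assign each demand point to its cheapest open site.
  S1→#1 8×7=56, S2→#2 18×8=144, S3→#2 7×7=49, S4→#2 15×3=45, S5→#1 6×3=18
  bandwidth cost 312, fixed 215 → total 527.
Compare {#2}: bandwidth cost 436 + fixed 102 = 538.
Compare {#2, #3}: bandwidth cost 396 + fixed 212 = 608.
Compare {#1, #2, #3}: bandwidth cost 312 + fixed 325 = 637.
All other subsets cost ≥ 538. Minimum total cost: 527.

527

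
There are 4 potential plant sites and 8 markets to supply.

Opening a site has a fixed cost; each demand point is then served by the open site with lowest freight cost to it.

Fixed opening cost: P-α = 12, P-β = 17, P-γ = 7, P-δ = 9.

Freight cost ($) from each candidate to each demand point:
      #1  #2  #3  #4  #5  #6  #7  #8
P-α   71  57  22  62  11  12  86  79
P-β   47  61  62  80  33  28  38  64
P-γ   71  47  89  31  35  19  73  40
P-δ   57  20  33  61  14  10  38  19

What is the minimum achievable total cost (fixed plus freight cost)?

Open {P-α, P-γ, P-δ}: assign each demand point to its cheapest open site.
  #1→P-δ 57, #2→P-δ 20, #3→P-α 22, #4→P-γ 31, #5→P-α 11, #6→P-δ 10, #7→P-δ 38, #8→P-δ 19
  freight cost 208, fixed 28 → total 236.
Compare {P-γ, P-δ}: freight cost 222 + fixed 16 = 238.
Compare {P-α, P-β, P-γ, P-δ}: freight cost 198 + fixed 45 = 243.
Compare {P-β, P-γ, P-δ}: freight cost 212 + fixed 33 = 245.
All other subsets cost ≥ 238. Minimum total cost: 236.

236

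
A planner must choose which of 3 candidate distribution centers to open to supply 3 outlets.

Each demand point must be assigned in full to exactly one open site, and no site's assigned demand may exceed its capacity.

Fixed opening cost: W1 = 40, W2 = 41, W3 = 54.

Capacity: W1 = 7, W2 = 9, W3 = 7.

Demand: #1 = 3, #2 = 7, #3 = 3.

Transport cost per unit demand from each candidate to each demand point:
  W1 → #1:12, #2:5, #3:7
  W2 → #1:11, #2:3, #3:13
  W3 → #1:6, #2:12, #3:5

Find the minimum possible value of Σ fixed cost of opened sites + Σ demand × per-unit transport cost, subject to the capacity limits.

Open {W2, W3}; cheapest assignment that respects the capacities:
  W2 (cap 9, load 7): #2 — cost 7×3 = 21
  W3 (cap 7, load 6): #1, #3 — cost 3×6 + 3×5 = 33
  Shipping 54, fixed 95 → total 149.
  Any other capacity-feasible assignment to {W2, W3} ships for at least 54.
Compare {W1, W2}: its best feasible assignment gives total 159.
Compare {W1, W3}: its best feasible assignment gives total 162.
Every other set of open sites that can feasibly serve all demand totals ≥ 159 even under its best assignment. Minimum: 149.

149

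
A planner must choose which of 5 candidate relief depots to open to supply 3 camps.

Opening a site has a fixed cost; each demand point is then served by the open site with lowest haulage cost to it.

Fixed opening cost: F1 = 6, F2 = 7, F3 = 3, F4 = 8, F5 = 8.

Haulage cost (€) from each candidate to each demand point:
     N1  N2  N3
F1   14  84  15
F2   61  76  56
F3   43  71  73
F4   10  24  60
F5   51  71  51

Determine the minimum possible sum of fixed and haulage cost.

Open {F1, F4}: assign each demand point to its cheapest open site.
  N1→F4 10, N2→F4 24, N3→F1 15
  haulage cost 49, fixed 14 → total 63.
Compare {F1, F3, F4}: haulage cost 49 + fixed 17 = 66.
Compare {F1, F2, F4}: haulage cost 49 + fixed 21 = 70.
Compare {F1, F4, F5}: haulage cost 49 + fixed 22 = 71.
All other subsets cost ≥ 66. Minimum total cost: 63.

63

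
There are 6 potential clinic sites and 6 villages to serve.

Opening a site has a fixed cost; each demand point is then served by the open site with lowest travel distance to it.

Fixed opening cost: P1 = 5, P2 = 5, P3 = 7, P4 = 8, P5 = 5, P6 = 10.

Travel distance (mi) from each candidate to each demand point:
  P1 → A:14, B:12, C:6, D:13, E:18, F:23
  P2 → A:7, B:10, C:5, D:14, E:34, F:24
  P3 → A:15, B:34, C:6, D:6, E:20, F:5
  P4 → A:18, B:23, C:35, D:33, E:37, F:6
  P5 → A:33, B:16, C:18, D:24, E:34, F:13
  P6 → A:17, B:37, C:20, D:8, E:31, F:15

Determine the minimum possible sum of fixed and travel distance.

65

Open {P2, P3}: assign each demand point to its cheapest open site.
  A→P2 7, B→P2 10, C→P2 5, D→P3 6, E→P3 20, F→P3 5
  travel distance 53, fixed 12 → total 65.
Compare {P1, P2, P3}: travel distance 51 + fixed 17 = 68.
Compare {P2, P3, P5}: travel distance 53 + fixed 17 = 70.
Compare {P1, P3}: travel distance 61 + fixed 12 = 73.
All other subsets cost ≥ 68. Minimum total cost: 65.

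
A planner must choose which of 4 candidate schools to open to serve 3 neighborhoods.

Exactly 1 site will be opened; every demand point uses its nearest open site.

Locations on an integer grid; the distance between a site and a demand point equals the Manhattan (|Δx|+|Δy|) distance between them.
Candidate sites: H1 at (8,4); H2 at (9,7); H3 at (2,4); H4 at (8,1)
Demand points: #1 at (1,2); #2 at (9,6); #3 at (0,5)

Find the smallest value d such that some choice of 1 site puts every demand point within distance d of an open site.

Open {H1}.
  Farthest demand point is #1 at distance 9 (to H1); all others are ≤ 9.
With {H3} the worst case is 9.
With {H4} the worst case is 12.
No size-1 selection achieves below 9.

9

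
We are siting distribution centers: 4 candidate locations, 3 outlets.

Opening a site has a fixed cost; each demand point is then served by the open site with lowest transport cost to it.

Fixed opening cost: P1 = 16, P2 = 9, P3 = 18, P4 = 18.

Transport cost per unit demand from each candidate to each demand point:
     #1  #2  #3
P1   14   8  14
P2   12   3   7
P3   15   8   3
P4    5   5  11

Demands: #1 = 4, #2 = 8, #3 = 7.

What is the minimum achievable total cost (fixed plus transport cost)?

110

Open {P2, P3, P4}: assign each demand point to its cheapest open site.
  #1→P4 4×5=20, #2→P2 8×3=24, #3→P3 7×3=21
  transport cost 65, fixed 45 → total 110.
Compare {P3, P4}: transport cost 81 + fixed 36 = 117.
Compare {P2, P3}: transport cost 93 + fixed 27 = 120.
Compare {P2, P4}: transport cost 93 + fixed 27 = 120.
All other subsets cost ≥ 117. Minimum total cost: 110.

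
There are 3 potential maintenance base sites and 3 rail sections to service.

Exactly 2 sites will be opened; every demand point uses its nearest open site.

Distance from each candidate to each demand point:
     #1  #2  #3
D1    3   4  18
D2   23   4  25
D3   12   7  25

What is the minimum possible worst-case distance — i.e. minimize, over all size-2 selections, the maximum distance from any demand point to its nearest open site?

Open {D1, D2}.
  Farthest demand point is #3 at distance 18 (to D1); all others are ≤ 18.
With {D1, D3} the worst case is 18.
With {D2, D3} the worst case is 25.
No size-2 selection achieves below 18.

18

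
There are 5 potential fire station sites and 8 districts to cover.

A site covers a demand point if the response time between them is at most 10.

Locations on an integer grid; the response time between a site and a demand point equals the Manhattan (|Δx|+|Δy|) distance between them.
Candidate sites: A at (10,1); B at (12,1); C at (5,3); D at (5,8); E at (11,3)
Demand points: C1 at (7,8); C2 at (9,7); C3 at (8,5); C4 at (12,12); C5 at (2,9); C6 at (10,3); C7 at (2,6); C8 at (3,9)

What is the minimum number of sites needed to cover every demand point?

2

Coverage sets (demand points within 10 of each site):
  A: {C1, C2, C3, C6}
  B: {C2, C3, C6}
  C: {C1, C2, C3, C5, C6, C7, C8}
  D: {C1, C2, C3, C5, C6, C7, C8}
  E: {C1, C2, C3, C4, C6}
No single site covers all 8 demand points.
But {C, E} covers everything, so the minimum is 2.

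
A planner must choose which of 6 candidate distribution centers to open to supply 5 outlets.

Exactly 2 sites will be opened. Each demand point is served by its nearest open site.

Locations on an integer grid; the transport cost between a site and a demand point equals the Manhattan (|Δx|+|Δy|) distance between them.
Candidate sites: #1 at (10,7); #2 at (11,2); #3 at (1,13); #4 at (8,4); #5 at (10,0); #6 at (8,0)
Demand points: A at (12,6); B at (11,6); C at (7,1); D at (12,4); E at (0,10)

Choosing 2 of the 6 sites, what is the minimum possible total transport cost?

21

Open {#2, #3}.
  A→#2 5, B→#2 4, C→#2 5, D→#2 3, E→#3 4  ⇒ total 21.
Compare {#1, #3}: total 23.
Compare {#3, #4}: total 23.
No size-2 selection does better; minimum is 21.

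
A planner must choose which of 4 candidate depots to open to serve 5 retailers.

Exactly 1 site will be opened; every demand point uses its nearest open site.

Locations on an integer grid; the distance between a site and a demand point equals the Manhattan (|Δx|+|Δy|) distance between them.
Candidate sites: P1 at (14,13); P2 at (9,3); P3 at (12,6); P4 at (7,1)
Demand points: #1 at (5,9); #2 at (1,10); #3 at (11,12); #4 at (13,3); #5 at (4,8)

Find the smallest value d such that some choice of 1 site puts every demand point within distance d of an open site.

Open {P2}.
  Farthest demand point is #2 at distance 15 (to P2); all others are ≤ 15.
With {P3} the worst case is 15.
With {P4} the worst case is 15.
No size-1 selection achieves below 15.

15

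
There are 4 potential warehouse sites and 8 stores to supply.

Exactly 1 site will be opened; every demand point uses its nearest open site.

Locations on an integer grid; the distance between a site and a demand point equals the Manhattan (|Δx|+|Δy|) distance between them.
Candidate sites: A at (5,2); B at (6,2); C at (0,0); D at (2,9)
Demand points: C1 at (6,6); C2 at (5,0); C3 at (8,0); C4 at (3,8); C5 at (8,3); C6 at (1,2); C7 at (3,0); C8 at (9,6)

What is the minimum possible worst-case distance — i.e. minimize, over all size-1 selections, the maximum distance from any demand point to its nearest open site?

8

Open {A}.
  Farthest demand point is C4 at distance 8 (to A); all others are ≤ 8.
With {B} the worst case is 9.
With {C} the worst case is 15.
No size-1 selection achieves below 8.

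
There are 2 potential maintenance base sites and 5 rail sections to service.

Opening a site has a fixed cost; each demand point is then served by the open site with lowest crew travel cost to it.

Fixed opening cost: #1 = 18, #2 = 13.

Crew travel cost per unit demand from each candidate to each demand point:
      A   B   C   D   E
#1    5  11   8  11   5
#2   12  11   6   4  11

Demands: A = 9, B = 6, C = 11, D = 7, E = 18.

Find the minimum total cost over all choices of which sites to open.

326

Open {#1, #2}: assign each demand point to its cheapest open site.
  A→#1 9×5=45, B→#1 6×11=66, C→#2 11×6=66, D→#2 7×4=28, E→#1 18×5=90
  crew travel cost 295, fixed 31 → total 326.
Compare {#1}: crew travel cost 366 + fixed 18 = 384.
Compare {#2}: crew travel cost 466 + fixed 13 = 479.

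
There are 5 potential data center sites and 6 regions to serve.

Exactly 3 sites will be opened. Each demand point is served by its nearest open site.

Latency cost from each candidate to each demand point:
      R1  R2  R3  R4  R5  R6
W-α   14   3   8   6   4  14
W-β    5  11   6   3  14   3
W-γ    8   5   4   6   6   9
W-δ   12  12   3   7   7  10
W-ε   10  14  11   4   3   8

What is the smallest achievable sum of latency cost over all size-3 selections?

21

Open {W-α, W-β, W-δ}.
  R1→W-β 5, R2→W-α 3, R3→W-δ 3, R4→W-β 3, R5→W-α 4, R6→W-β 3  ⇒ total 21.
Compare {W-α, W-β, W-γ}: total 22.
Compare {W-α, W-β, W-ε}: total 23.
No size-3 selection does better; minimum is 21.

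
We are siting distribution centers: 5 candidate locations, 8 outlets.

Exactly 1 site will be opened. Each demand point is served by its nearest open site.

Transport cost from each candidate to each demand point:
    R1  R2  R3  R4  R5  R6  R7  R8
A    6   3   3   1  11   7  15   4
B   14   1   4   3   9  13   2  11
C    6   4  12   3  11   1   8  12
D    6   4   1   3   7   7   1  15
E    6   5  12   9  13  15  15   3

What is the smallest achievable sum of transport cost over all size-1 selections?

44

Open {D}.
  R1→D 6, R2→D 4, R3→D 1, R4→D 3, R5→D 7, R6→D 7, R7→D 1, R8→D 15  ⇒ total 44.
Compare {A}: total 50.
Compare {B}: total 57.
No size-1 selection does better; minimum is 44.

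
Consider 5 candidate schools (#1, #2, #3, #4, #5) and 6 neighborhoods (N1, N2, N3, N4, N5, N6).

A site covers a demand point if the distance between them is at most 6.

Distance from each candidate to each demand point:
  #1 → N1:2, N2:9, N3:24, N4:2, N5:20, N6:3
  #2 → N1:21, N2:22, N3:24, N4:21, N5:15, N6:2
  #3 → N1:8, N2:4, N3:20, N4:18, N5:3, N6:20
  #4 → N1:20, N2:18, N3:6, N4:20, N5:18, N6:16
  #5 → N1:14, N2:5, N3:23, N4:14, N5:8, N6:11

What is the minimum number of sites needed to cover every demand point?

Coverage sets (demand points within 6 of each site):
  #1: {N1, N4, N6}
  #2: {N6}
  #3: {N2, N5}
  #4: {N3}
  #5: {N2}
No 2 sites suffice: every size-2 union leaves at least one demand point uncovered.
But {#1, #3, #4} covers everything, so the minimum is 3.

3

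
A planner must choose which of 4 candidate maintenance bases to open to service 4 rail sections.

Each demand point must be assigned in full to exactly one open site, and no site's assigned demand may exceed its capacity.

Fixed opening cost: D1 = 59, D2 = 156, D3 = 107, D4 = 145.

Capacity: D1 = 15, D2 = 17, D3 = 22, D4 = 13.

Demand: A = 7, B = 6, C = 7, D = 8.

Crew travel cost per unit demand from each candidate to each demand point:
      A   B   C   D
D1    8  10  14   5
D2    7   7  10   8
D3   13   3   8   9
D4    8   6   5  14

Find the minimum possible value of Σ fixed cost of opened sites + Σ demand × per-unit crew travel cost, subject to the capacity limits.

Open {D1, D3}; cheapest assignment that respects the capacities:
  D1 (cap 15, load 15): A, D — cost 7×8 + 8×5 = 96
  D3 (cap 22, load 13): B, C — cost 6×3 + 7×8 = 74
  Shipping 170, fixed 166 → total 336.
  Any other capacity-feasible assignment to {D1, D3} ships for at least 170.
Compare {D1, D4}: its best feasible assignment gives total 371.
Compare {D1, D2}: its best feasible assignment gives total 423.
Every other set of open sites that can feasibly serve all demand totals ≥ 371 even under its best assignment. Minimum: 336.

336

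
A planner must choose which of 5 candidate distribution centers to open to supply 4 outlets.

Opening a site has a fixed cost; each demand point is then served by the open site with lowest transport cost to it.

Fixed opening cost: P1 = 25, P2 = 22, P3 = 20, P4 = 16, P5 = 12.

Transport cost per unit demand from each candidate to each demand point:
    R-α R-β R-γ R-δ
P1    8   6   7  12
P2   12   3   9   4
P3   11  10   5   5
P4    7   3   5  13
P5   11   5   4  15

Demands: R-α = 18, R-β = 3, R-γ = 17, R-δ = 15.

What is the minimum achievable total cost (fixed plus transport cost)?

Open {P2, P4, P5}: assign each demand point to its cheapest open site.
  R-α→P4 18×7=126, R-β→P2 3×3=9, R-γ→P5 17×4=68, R-δ→P2 15×4=60
  transport cost 263, fixed 50 → total 313.
Compare {P2, P4}: transport cost 280 + fixed 38 = 318.
Compare {P3, P4, P5}: transport cost 278 + fixed 48 = 326.
Compare {P3, P4}: transport cost 295 + fixed 36 = 331.
All other subsets cost ≥ 318. Minimum total cost: 313.

313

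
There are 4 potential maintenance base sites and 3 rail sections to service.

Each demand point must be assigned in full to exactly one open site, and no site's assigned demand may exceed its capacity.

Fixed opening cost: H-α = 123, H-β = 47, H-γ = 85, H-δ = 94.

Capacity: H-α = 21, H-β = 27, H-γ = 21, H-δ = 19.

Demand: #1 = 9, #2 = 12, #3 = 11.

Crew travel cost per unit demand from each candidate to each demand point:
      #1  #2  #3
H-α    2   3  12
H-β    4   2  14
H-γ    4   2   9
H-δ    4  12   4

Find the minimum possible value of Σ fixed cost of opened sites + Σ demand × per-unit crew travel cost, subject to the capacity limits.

Open {H-β, H-δ}; cheapest assignment that respects the capacities:
  H-β (cap 27, load 21): #1, #2 — cost 9×4 + 12×2 = 60
  H-δ (cap 19, load 11): #3 — cost 11×4 = 44
  Shipping 104, fixed 141 → total 245.
  Any other capacity-feasible assignment to {H-β, H-δ} ships for at least 104.
Compare {H-γ, H-δ}: its best feasible assignment gives total 283.
Compare {H-β, H-γ}: its best feasible assignment gives total 291.
Every other set of open sites that can feasibly serve all demand totals ≥ 283 even under its best assignment. Minimum: 245.

245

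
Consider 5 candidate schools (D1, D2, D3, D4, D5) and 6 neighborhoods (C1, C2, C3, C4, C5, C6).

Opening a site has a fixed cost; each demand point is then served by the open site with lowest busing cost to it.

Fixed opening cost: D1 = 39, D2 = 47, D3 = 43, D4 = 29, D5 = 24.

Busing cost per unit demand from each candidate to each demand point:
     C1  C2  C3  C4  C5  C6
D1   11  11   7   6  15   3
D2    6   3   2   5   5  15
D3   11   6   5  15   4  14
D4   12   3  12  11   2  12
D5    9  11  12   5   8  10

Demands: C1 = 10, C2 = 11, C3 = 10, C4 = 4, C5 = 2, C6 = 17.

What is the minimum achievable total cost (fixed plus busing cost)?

Open {D1, D2}: assign each demand point to its cheapest open site.
  C1→D2 10×6=60, C2→D2 11×3=33, C3→D2 10×2=20, C4→D2 4×5=20, C5→D2 2×5=10, C6→D1 17×3=51
  busing cost 194, fixed 86 → total 280.
Compare {D1, D2, D4}: busing cost 188 + fixed 115 = 303.
Compare {D1, D2, D5}: busing cost 194 + fixed 110 = 304.
Compare {D1, D2, D3}: busing cost 192 + fixed 129 = 321.
All other subsets cost ≥ 303. Minimum total cost: 280.

280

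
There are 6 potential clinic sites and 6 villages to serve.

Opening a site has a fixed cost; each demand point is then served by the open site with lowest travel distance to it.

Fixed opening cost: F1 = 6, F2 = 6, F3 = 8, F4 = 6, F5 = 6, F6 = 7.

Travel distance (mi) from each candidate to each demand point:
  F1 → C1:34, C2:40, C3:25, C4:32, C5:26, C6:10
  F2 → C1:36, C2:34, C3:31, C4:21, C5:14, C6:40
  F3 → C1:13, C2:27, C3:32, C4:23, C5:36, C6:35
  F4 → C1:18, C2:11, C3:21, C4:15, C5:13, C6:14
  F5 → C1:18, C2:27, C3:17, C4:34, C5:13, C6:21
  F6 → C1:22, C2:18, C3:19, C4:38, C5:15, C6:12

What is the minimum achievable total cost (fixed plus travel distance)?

98

Open {F4}: assign each demand point to its cheapest open site.
  C1→F4 18, C2→F4 11, C3→F4 21, C4→F4 15, C5→F4 13, C6→F4 14
  travel distance 92, fixed 6 → total 98.
Compare {F1, F4}: travel distance 88 + fixed 12 = 100.
Compare {F4, F5}: travel distance 88 + fixed 12 = 100.
Compare {F3, F4}: travel distance 87 + fixed 14 = 101.
All other subsets cost ≥ 100. Minimum total cost: 98.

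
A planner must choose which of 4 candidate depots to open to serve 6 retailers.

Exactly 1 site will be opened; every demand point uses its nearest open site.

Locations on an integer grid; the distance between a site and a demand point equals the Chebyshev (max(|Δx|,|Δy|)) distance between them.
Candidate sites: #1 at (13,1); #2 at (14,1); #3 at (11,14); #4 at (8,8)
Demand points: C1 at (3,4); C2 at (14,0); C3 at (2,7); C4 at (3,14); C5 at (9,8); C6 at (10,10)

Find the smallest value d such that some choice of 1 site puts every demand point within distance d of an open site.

Open {#4}.
  Farthest demand point is C2 at distance 8 (to #4); all others are ≤ 8.
With {#1} the worst case is 13.
With {#2} the worst case is 13.
No size-1 selection achieves below 8.

8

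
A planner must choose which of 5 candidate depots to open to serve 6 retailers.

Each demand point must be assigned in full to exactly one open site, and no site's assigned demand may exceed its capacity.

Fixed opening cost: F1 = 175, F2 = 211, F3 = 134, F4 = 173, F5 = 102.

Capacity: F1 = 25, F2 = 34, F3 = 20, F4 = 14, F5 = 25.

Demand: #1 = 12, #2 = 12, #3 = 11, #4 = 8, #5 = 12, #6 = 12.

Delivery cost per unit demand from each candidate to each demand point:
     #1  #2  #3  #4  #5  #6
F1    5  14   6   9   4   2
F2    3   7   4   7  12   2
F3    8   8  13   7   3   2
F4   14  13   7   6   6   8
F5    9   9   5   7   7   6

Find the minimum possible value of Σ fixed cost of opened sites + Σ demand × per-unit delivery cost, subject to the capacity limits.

Open {F1, F3, F5}; cheapest assignment that respects the capacities:
  F1 (cap 25, load 24): #1, #6 — cost 12×5 + 12×2 = 84
  F3 (cap 20, load 20): #4, #5 — cost 8×7 + 12×3 = 92
  F5 (cap 25, load 23): #2, #3 — cost 12×9 + 11×5 = 163
  Shipping 339, fixed 411 → total 750.
  Any other capacity-feasible assignment to {F1, F3, F5} ships for at least 339.
Compare {F2, F3, F5}: its best feasible assignment gives total 762.
Compare {F1, F2, F5}: its best feasible assignment gives total 791.
Every other set of open sites that can feasibly serve all demand totals ≥ 762 even under its best assignment. Minimum: 750.

750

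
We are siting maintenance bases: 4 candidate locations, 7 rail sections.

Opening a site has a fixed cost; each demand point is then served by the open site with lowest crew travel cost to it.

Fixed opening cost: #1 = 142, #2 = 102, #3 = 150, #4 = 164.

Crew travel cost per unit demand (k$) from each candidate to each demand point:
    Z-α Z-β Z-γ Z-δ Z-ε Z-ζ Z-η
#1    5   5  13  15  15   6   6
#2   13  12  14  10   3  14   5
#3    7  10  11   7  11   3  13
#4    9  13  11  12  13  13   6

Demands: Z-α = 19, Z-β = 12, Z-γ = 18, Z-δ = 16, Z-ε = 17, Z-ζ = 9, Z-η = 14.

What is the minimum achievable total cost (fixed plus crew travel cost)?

Open {#2, #3}: assign each demand point to its cheapest open site.
  Z-α→#3 19×7=133, Z-β→#3 12×10=120, Z-γ→#3 18×11=198, Z-δ→#3 16×7=112, Z-ε→#2 17×3=51, Z-ζ→#3 9×3=27, Z-η→#2 14×5=70
  crew travel cost 711, fixed 252 → total 963.
Compare {#1, #2}: crew travel cost 724 + fixed 244 = 968.
Compare {#1, #2, #3}: crew travel cost 613 + fixed 394 = 1007.
Compare {#1, #3}: crew travel cost 763 + fixed 292 = 1055.
All other subsets cost ≥ 968. Minimum total cost: 963.

963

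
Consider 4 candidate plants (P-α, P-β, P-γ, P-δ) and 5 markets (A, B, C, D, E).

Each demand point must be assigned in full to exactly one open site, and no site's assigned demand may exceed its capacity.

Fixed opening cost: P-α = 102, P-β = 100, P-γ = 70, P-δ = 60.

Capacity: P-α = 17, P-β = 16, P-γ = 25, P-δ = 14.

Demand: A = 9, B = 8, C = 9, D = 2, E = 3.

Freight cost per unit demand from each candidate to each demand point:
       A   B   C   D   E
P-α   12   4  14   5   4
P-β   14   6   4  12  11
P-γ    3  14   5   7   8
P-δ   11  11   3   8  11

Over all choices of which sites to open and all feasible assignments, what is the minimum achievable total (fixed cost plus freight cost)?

Open {P-α, P-γ}; cheapest assignment that respects the capacities:
  P-α (cap 17, load 13): B, D, E — cost 8×4 + 2×5 + 3×4 = 54
  P-γ (cap 25, load 18): A, C — cost 9×3 + 9×5 = 72
  Shipping 126, fixed 172 → total 298.
  Any other capacity-feasible assignment to {P-α, P-γ} ships for at least 126.
Compare {P-β, P-γ}: its best feasible assignment gives total 328.
Compare {P-γ, P-δ}: its best feasible assignment gives total 328.
Every other set of open sites that can feasibly serve all demand totals ≥ 328 even under its best assignment. Minimum: 298.

298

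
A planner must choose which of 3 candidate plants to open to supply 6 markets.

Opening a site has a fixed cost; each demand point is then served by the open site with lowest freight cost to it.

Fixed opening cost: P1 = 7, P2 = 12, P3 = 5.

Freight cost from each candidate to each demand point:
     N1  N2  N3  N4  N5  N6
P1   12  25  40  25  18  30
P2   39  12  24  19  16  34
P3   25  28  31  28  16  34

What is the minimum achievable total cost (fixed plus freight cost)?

Open {P1, P2}: assign each demand point to its cheapest open site.
  N1→P1 12, N2→P2 12, N3→P2 24, N4→P2 19, N5→P2 16, N6→P1 30
  freight cost 113, fixed 19 → total 132.
Compare {P1, P2, P3}: freight cost 113 + fixed 24 = 137.
Compare {P2, P3}: freight cost 130 + fixed 17 = 147.
Compare {P1, P3}: freight cost 139 + fixed 12 = 151.
All other subsets cost ≥ 137. Minimum total cost: 132.

132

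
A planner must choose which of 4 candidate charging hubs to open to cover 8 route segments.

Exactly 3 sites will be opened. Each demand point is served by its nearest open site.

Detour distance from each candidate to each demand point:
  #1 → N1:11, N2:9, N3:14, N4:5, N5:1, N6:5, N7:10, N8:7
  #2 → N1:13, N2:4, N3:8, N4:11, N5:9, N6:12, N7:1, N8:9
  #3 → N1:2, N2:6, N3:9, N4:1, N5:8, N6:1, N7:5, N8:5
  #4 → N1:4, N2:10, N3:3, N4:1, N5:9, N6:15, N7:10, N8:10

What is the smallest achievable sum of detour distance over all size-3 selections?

23

Open {#1, #2, #3}.
  N1→#3 2, N2→#2 4, N3→#2 8, N4→#3 1, N5→#1 1, N6→#3 1, N7→#2 1, N8→#3 5  ⇒ total 23.
Compare {#1, #3, #4}: total 24.
Compare {#2, #3, #4}: total 25.
No size-3 selection does better; minimum is 23.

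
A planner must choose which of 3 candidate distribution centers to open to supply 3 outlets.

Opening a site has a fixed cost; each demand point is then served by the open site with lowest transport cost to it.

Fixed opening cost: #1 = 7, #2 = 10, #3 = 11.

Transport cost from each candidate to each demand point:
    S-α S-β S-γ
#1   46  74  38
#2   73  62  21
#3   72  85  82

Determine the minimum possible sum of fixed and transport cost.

Open {#1, #2}: assign each demand point to its cheapest open site.
  S-α→#1 46, S-β→#2 62, S-γ→#2 21
  transport cost 129, fixed 17 → total 146.
Compare {#1, #2, #3}: transport cost 129 + fixed 28 = 157.
Compare {#1}: transport cost 158 + fixed 7 = 165.
Compare {#2}: transport cost 156 + fixed 10 = 166.
All other subsets cost ≥ 157. Minimum total cost: 146.

146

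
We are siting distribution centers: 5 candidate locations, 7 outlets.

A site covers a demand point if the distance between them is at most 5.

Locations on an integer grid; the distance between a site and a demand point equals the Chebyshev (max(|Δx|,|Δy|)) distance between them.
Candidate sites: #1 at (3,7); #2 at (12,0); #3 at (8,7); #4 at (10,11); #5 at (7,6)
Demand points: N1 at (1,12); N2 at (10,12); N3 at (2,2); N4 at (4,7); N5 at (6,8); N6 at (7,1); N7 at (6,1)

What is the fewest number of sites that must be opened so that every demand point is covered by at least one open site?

Coverage sets (demand points within 5 of each site):
  #1: {N1, N3, N4, N5}
  #2: {N6}
  #3: {N2, N4, N5}
  #4: {N2, N5}
  #5: {N3, N4, N5, N6, N7}
No 2 sites suffice: every size-2 union leaves at least one demand point uncovered.
But {#1, #3, #5} covers everything, so the minimum is 3.

3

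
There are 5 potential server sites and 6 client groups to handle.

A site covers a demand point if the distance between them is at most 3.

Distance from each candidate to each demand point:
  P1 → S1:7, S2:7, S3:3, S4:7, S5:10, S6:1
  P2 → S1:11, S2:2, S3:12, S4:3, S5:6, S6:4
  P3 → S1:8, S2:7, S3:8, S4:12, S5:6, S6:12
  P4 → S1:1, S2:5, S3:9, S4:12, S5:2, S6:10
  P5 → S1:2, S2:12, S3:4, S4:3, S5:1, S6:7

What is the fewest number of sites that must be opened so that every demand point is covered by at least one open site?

Coverage sets (demand points within 3 of each site):
  P1: {S3, S6}
  P2: {S2, S4}
  P3: {}
  P4: {S1, S5}
  P5: {S1, S4, S5}
No 2 sites suffice: every size-2 union leaves at least one demand point uncovered.
But {P1, P2, P4} covers everything, so the minimum is 3.

3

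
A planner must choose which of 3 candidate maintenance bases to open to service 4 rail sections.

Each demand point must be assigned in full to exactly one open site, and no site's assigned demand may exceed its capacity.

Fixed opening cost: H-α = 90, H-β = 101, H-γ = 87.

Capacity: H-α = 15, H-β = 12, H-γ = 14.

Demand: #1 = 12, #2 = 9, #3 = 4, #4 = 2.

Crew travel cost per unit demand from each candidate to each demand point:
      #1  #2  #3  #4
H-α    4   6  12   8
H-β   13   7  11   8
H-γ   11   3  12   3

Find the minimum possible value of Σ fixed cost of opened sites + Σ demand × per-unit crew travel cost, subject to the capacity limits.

Open {H-α, H-γ}; cheapest assignment that respects the capacities:
  H-α (cap 15, load 14): #1, #4 — cost 12×4 + 2×8 = 64
  H-γ (cap 14, load 13): #2, #3 — cost 9×3 + 4×12 = 75
  Shipping 139, fixed 177 → total 316.
  Any other capacity-feasible assignment to {H-α, H-γ} ships for at least 139.
Compare {H-α, H-β, H-γ}: its best feasible assignment gives total 403.
Compare {H-α, H-β}: its best feasible assignment gives total 465.
Every other set of open sites that can feasibly serve all demand totals ≥ 403 even under its best assignment. Minimum: 316.

316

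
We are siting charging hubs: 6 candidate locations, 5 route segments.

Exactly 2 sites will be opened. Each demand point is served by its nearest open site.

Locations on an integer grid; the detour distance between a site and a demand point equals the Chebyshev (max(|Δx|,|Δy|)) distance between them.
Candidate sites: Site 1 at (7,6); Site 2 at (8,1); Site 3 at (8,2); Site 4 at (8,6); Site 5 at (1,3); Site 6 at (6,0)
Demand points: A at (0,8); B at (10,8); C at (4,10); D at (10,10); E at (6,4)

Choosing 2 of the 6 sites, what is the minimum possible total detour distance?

17

Open {Site 4, Site 5}.
  A→Site 5 5, B→Site 4 2, C→Site 4 4, D→Site 4 4, E→Site 4 2  ⇒ total 17.
Compare {Site 1, Site 5}: total 18.
Compare {Site 1, Site 4}: total 19.
No size-2 selection does better; minimum is 17.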